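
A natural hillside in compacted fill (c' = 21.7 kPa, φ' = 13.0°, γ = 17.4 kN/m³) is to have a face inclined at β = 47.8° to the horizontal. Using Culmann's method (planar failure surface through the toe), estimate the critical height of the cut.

Culmann's analysis gives the critical failure plane at α_cr = (β + φ')/2 = (47.8 + 13.0)/2 = 30.4°, and the critical height
H_c = (4c'/γ) · sinβ cosφ' / [1 − cos(β − φ')]
    = (4·21.7/17.4) · sin47.8°·cos13.0° / [1 − cos(34.8°)]
    = 4.989 · 0.7408·0.9744 / [1 − 0.8211]
    = 4.989 · 0.7218 / 0.1789
    = 20.13 m

H_c = 20.13 m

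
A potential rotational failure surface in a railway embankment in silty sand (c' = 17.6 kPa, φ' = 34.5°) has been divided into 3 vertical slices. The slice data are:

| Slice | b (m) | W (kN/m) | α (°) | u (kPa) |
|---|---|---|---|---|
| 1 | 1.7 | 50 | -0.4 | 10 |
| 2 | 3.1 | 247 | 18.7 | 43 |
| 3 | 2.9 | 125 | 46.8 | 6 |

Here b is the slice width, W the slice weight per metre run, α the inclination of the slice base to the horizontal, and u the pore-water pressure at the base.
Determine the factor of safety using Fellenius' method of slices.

Ordinary method of slices: FS = Σ[c'·Δl_i + (W_i cosα_i − u_i·Δl_i)·tanφ'] / Σ W_i sinα_i, with Δl_i = b_i / cosα_i.
Slice 1: Δl = 1.7/cos(-0.4°) = 1.700 m; N'_1 = 50·cos(-0.4°) − 10·1.700 = 33.0; c'Δl = 29.92; W sinα = -0.3
Slice 2: Δl = 3.1/cos18.7° = 3.273 m; N'_2 = 247·cos18.7° − 43·3.273 = 93.2; c'Δl = 57.60; W sinα = 79.2
Slice 3: Δl = 2.9/cos46.8° = 4.236 m; N'_3 = 125·cos46.8° − 6·4.236 = 60.2; c'Δl = 74.56; W sinα = 91.1
Σc'Δl = 162.1 kN/m; ΣN' = 186.4 kN/m; ΣW sinα = 170.0 kN/m
Resisting = 162.1 + 186.4·tan34.5° = 162.1 + 128.1 = 290.2 kN/m
FS = 290.2 / 170.0 = 1.707

FS = 1.71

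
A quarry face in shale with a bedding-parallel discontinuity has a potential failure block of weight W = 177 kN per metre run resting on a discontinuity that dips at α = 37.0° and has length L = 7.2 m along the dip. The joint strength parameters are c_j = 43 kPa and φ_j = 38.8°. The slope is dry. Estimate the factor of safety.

Resolving the block weight along and normal to the plane and applying the Mohr–Coulomb strength on the joint:
N' = W cosα = 177·cos37.0° = 141.4 kN/m
Driving force T = W sinα = 177·sin37.0° = 106.5 kN/m
Resisting force R = c_j·L + N'·tanφ_j = 43·7.2 + 141.4·tan38.8° = 309.6 + 113.7 = 423.3 kN/m
FS = R / T = 423.3 / 106.5 = 3.973

FS = 3.97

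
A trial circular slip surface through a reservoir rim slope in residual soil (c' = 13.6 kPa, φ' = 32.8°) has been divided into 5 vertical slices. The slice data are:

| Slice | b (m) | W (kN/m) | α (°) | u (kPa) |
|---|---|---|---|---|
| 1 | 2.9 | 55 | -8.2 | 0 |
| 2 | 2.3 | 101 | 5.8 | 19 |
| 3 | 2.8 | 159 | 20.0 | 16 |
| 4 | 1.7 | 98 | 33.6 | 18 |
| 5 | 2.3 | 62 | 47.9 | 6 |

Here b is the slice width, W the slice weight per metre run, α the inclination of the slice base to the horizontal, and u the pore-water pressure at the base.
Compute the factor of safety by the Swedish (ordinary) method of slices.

FS = 2.33

Ordinary method of slices: FS = Σ[c'·Δl_i + (W_i cosα_i − u_i·Δl_i)·tanφ'] / Σ W_i sinα_i, with Δl_i = b_i / cosα_i.
Slice 1: Δl = 2.9/cos(-8.2°) = 2.930 m; N'_1 = 55·cos(-8.2°) − 0·2.930 = 54.4; c'Δl = 39.85; W sinα = -7.8
Slice 2: Δl = 2.3/cos5.8° = 2.312 m; N'_2 = 101·cos5.8° − 19·2.312 = 56.6; c'Δl = 31.44; W sinα = 10.2
Slice 3: Δl = 2.8/cos20.0° = 2.980 m; N'_3 = 159·cos20.0° − 16·2.980 = 101.7; c'Δl = 40.52; W sinα = 54.4
Slice 4: Δl = 1.7/cos33.6° = 2.041 m; N'_4 = 98·cos33.6° − 18·2.041 = 44.9; c'Δl = 27.76; W sinα = 54.2
Slice 5: Δl = 2.3/cos47.9° = 3.431 m; N'_5 = 62·cos47.9° − 6·3.431 = 21.0; c'Δl = 46.66; W sinα = 46.0
Σc'Δl = 186.2 kN/m; ΣN' = 278.6 kN/m; ΣW sinα = 157.0 kN/m
Resisting = 186.2 + 278.6·tan32.8° = 186.2 + 179.5 = 365.8 kN/m
FS = 365.8 / 157.0 = 2.330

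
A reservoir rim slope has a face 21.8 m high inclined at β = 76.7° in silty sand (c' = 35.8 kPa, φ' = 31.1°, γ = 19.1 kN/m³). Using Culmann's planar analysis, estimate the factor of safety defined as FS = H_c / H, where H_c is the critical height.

H_c = (4c'/γ) · sinβ cosφ' / [1 − cos(β − φ')]
    = (4·35.8/19.1) · sin76.7°·cos31.1° / [1 − cos45.6°]
    = 7.497 · 0.8333 / 0.3003 = 20.80 m
FS = H_c / H = 20.80 / 21.8 = 0.954

FS = 0.95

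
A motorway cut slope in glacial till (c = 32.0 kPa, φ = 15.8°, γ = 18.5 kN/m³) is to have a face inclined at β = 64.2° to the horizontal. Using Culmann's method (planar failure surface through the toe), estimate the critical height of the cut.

Culmann's analysis gives the critical failure plane at α_cr = (β + φ)/2 = (64.2 + 15.8)/2 = 40.0°, and the critical height
H_c = (4c/γ) · sinβ cosφ / [1 − cos(β − φ)]
    = (4·32.0/18.5) · sin64.2°·cos15.8° / [1 − cos(48.4°)]
    = 6.919 · 0.9003·0.9622 / [1 − 0.6639]
    = 6.919 · 0.8663 / 0.3361
    = 17.84 m

H_c = 17.84 m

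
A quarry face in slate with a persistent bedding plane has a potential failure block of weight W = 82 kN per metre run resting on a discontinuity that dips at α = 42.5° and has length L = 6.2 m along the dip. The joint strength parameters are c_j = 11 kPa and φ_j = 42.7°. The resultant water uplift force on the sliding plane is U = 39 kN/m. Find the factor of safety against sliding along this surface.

FS = 1.59

Resolving the block weight along and normal to the plane and applying the Mohr–Coulomb strength on the joint:
N' = W cosα − U = 82·cos42.5° − 39 = 21.5 kN/m
Driving force T = W sinα = 82·sin42.5° = 55.4 kN/m
Resisting force R = c_j·L + N'·tanφ_j = 11·6.2 + 21.5·tan42.7° = 68.2 + 19.8 = 88.0 kN/m
FS = R / T = 88.0 / 55.4 = 1.588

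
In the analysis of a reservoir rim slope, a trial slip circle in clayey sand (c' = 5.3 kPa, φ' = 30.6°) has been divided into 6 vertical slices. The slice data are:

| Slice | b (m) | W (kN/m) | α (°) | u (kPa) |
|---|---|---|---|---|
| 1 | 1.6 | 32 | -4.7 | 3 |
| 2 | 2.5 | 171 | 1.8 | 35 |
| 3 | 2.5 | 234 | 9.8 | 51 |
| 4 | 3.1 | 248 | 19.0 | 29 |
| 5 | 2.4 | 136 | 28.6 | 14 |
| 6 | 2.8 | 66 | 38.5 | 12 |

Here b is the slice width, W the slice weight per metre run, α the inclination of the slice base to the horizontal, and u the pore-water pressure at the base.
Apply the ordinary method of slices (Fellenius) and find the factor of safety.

FS = 1.51

Ordinary method of slices: FS = Σ[c'·Δl_i + (W_i cosα_i − u_i·Δl_i)·tanφ'] / Σ W_i sinα_i, with Δl_i = b_i / cosα_i.
Slice 1: Δl = 1.6/cos(-4.7°) = 1.605 m; N'_1 = 32·cos(-4.7°) − 3·1.605 = 27.1; c'Δl = 8.51; W sinα = -2.6
Slice 2: Δl = 2.5/cos1.8° = 2.501 m; N'_2 = 171·cos1.8° − 35·2.501 = 83.4; c'Δl = 13.26; W sinα = 5.4
Slice 3: Δl = 2.5/cos9.8° = 2.537 m; N'_3 = 234·cos9.8° − 51·2.537 = 101.2; c'Δl = 13.45; W sinα = 39.8
Slice 4: Δl = 3.1/cos19.0° = 3.279 m; N'_4 = 248·cos19.0° − 29·3.279 = 139.4; c'Δl = 17.38; W sinα = 80.7
Slice 5: Δl = 2.4/cos28.6° = 2.734 m; N'_5 = 136·cos28.6° − 14·2.734 = 81.1; c'Δl = 14.49; W sinα = 65.1
Slice 6: Δl = 2.8/cos38.5° = 3.578 m; N'_6 = 66·cos38.5° − 12·3.578 = 8.7; c'Δl = 18.96; W sinα = 41.1
Σc'Δl = 86.0 kN/m; ΣN' = 440.9 kN/m; ΣW sinα = 229.5 kN/m
Resisting = 86.0 + 440.9·tan30.6° = 86.0 + 260.8 = 346.8 kN/m
FS = 346.8 / 229.5 = 1.511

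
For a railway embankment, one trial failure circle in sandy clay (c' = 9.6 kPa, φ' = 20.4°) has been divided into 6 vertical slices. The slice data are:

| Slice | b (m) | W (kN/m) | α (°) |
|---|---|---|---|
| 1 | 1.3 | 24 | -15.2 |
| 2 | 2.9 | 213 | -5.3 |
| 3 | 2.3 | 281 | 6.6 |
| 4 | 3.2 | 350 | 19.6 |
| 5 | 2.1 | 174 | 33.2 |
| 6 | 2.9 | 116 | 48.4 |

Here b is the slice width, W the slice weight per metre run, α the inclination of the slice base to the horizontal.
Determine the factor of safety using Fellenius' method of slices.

Ordinary method of slices: FS = Σ[c'·Δl_i + (W_i cosα_i)·tanφ'] / Σ W_i sinα_i, with Δl_i = b_i / cosα_i.
Slice 1: Δl = 1.3/cos(-15.2°) = 1.347 m; N'_1 = 24·cos(-15.2°) = 23.2; c'Δl = 12.93; W sinα = -6.3
Slice 2: Δl = 2.9/cos(-5.3°) = 2.912 m; N'_2 = 213·cos(-5.3°) = 212.1; c'Δl = 27.96; W sinα = -19.7
Slice 3: Δl = 2.3/cos6.6° = 2.315 m; N'_3 = 281·cos6.6° = 279.1; c'Δl = 22.23; W sinα = 32.3
Slice 4: Δl = 3.2/cos19.6° = 3.397 m; N'_4 = 350·cos19.6° = 329.7; c'Δl = 32.61; W sinα = 117.4
Slice 5: Δl = 2.1/cos33.2° = 2.510 m; N'_5 = 174·cos33.2° = 145.6; c'Δl = 24.09; W sinα = 95.3
Slice 6: Δl = 2.9/cos48.4° = 4.368 m; N'_6 = 116·cos48.4° = 77.0; c'Δl = 41.93; W sinα = 86.7
Σc'Δl = 161.8 kN/m; ΣN' = 1066.7 kN/m; ΣW sinα = 305.8 kN/m
Resisting = 161.8 + 1066.7·tan20.4° = 161.8 + 396.7 = 558.5 kN/m
FS = 558.5 / 305.8 = 1.826

FS = 1.83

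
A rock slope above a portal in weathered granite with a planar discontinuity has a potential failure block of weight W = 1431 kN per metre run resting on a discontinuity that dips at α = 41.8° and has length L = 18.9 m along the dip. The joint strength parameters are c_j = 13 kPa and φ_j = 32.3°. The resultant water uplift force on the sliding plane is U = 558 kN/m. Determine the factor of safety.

FS = 0.59

Resolving the block weight along and normal to the plane and applying the Mohr–Coulomb strength on the joint:
N' = W cosα − U = 1431·cos41.8° − 558 = 508.8 kN/m
Driving force T = W sinα = 1431·sin41.8° = 953.8 kN/m
Resisting force R = c_j·L + N'·tanφ_j = 13·18.9 + 508.8·tan32.3° = 245.7 + 321.6 = 567.3 kN/m
FS = R / T = 567.3 / 953.8 = 0.595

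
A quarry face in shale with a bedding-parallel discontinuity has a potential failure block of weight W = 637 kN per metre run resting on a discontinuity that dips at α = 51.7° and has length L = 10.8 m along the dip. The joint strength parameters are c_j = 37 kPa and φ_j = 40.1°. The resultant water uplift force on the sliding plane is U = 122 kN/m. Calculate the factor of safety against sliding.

FS = 1.26

Resolving the block weight along and normal to the plane and applying the Mohr–Coulomb strength on the joint:
N' = W cosα − U = 637·cos51.7° − 122 = 272.8 kN/m
Driving force T = W sinα = 637·sin51.7° = 499.9 kN/m
Resisting force R = c_j·L + N'·tanφ_j = 37·10.8 + 272.8·tan40.1° = 399.6 + 229.7 = 629.3 kN/m
FS = R / T = 629.3 / 499.9 = 1.259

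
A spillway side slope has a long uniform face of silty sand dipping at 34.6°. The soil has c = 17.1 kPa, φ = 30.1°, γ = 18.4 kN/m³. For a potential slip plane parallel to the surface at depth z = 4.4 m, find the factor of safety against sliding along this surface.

FS = 1.29

For an infinite slope with a slip plane parallel to the surface (no pore pressure): FS = [c + γz cos²β tanφ] / [γz sinβ cosβ].
γz = 18.4·4.4 = 80.96 kN/m²
Numerator = 17.1 + 80.96·cos²34.6°·tan30.1° = 17.1 + 80.96·0.6776·0.5797 = 48.898 kPa
Denominator = 80.96·sin34.6°·cos34.6° = 80.96·0.5678·0.8231 = 37.842 kPa
FS = 48.898 / 37.842 = 1.292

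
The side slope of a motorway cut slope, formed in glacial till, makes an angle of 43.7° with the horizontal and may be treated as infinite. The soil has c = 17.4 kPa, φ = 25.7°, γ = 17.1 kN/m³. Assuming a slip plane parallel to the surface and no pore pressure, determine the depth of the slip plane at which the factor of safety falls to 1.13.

Setting FS = 1.13 in FS = [c + γz cos²β tanφ] / [γz sinβ cosβ] and solving for z:
z = c / [γ cosβ (FS·sinβ − cosβ·tanφ)]
  = 17.4 / [17.1·cos43.7°·(1.13·sin43.7° − cos43.7°·tan25.7°)]
  = 17.4 / [17.1·0.7230·(1.13·0.6909 − 0.7230·0.4813)]
  = 17.4 / 5.3501 = 3.252 m

z = 3.25 m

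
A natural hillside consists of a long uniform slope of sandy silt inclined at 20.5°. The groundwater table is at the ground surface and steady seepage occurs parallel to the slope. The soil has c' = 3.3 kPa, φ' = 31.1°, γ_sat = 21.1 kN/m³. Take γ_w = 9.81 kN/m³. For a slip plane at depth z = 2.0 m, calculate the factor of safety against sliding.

With seepage parallel to the slope and the water table at the surface, the effective normal stress on the slip plane uses the buoyant unit weight γ' = γ_sat − γ_w while the driving shear stress uses γ_sat:
FS = [c' + γ' z cos²β tanφ'] / [γ_sat z sinβ cosβ]
γ' = 21.1 − 9.81 = 11.29 kN/m³
Numerator = 3.3 + 11.29·2.0·cos²20.5°·tan31.1° = 3.3 + 11.29·2.0·0.8774·0.6032 = 15.251 kPa
Denominator = 21.1·2.0·sin20.5°·cos20.5° = 21.1·2.0·0.3502·0.9367 = 13.843 kPa
FS = 15.251 / 13.843 = 1.102

FS = 1.10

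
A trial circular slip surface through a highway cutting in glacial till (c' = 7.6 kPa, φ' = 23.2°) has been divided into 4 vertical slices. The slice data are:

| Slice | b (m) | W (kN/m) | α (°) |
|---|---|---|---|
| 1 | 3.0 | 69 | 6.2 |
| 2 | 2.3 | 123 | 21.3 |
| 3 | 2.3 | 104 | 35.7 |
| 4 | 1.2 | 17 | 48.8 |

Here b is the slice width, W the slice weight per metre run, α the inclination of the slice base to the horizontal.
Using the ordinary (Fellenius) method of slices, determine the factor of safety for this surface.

FS = 1.56

Ordinary method of slices: FS = Σ[c'·Δl_i + (W_i cosα_i)·tanφ'] / Σ W_i sinα_i, with Δl_i = b_i / cosα_i.
Slice 1: Δl = 3.0/cos6.2° = 3.018 m; N'_1 = 69·cos6.2° = 68.6; c'Δl = 22.93; W sinα = 7.5
Slice 2: Δl = 2.3/cos21.3° = 2.469 m; N'_2 = 123·cos21.3° = 114.6; c'Δl = 18.76; W sinα = 44.7
Slice 3: Δl = 2.3/cos35.7° = 2.832 m; N'_3 = 104·cos35.7° = 84.5; c'Δl = 21.52; W sinα = 60.7
Slice 4: Δl = 1.2/cos48.8° = 1.822 m; N'_4 = 17·cos48.8° = 11.2; c'Δl = 13.85; W sinα = 12.8
Σc'Δl = 77.1 kN/m; ΣN' = 278.8 kN/m; ΣW sinα = 125.6 kN/m
Resisting = 77.1 + 278.8·tan23.2° = 77.1 + 119.5 = 196.6 kN/m
FS = 196.6 / 125.6 = 1.565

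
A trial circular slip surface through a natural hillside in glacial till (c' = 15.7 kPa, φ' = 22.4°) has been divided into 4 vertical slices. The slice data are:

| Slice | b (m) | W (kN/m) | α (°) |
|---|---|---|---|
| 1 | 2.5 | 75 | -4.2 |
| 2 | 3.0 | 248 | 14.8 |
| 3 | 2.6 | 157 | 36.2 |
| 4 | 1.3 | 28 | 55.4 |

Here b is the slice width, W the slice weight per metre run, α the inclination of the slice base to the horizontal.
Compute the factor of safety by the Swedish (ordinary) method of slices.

Ordinary method of slices: FS = Σ[c'·Δl_i + (W_i cosα_i)·tanφ'] / Σ W_i sinα_i, with Δl_i = b_i / cosα_i.
Slice 1: Δl = 2.5/cos(-4.2°) = 2.507 m; N'_1 = 75·cos(-4.2°) = 74.8; c'Δl = 39.36; W sinα = -5.5
Slice 2: Δl = 3.0/cos14.8° = 3.103 m; N'_2 = 248·cos14.8° = 239.8; c'Δl = 48.72; W sinα = 63.4
Slice 3: Δl = 2.6/cos36.2° = 3.222 m; N'_3 = 157·cos36.2° = 126.7; c'Δl = 50.58; W sinα = 92.7
Slice 4: Δl = 1.3/cos55.4° = 2.289 m; N'_4 = 28·cos55.4° = 15.9; c'Δl = 35.94; W sinα = 23.0
Σc'Δl = 174.6 kN/m; ΣN' = 457.2 kN/m; ΣW sinα = 173.6 kN/m
Resisting = 174.6 + 457.2·tan22.4° = 174.6 + 188.4 = 363.0 kN/m
FS = 363.0 / 173.6 = 2.091

FS = 2.09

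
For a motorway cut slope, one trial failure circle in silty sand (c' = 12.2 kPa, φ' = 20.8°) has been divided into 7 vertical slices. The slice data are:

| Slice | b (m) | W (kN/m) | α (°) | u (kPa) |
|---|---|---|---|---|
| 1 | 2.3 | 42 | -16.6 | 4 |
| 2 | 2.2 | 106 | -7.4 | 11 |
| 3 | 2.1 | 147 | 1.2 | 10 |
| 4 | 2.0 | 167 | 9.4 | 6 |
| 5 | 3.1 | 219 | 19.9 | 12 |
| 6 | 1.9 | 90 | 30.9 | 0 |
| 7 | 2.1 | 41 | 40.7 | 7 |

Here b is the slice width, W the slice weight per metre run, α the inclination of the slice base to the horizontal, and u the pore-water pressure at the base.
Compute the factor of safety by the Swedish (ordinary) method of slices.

FS = 2.98

Ordinary method of slices: FS = Σ[c'·Δl_i + (W_i cosα_i − u_i·Δl_i)·tanφ'] / Σ W_i sinα_i, with Δl_i = b_i / cosα_i.
Slice 1: Δl = 2.3/cos(-16.6°) = 2.400 m; N'_1 = 42·cos(-16.6°) − 4·2.400 = 30.6; c'Δl = 29.28; W sinα = -12.0
Slice 2: Δl = 2.2/cos(-7.4°) = 2.218 m; N'_2 = 106·cos(-7.4°) − 11·2.218 = 80.7; c'Δl = 27.07; W sinα = -13.7
Slice 3: Δl = 2.1/cos1.2° = 2.100 m; N'_3 = 147·cos1.2° − 10·2.100 = 126.0; c'Δl = 25.63; W sinα = 3.1
Slice 4: Δl = 2.0/cos9.4° = 2.027 m; N'_4 = 167·cos9.4° − 6·2.027 = 152.6; c'Δl = 24.73; W sinα = 27.3
Slice 5: Δl = 3.1/cos19.9° = 3.297 m; N'_5 = 219·cos19.9° − 12·3.297 = 166.4; c'Δl = 40.22; W sinα = 74.5
Slice 6: Δl = 1.9/cos30.9° = 2.214 m; N'_6 = 90·cos30.9° − 0·2.214 = 77.2; c'Δl = 27.01; W sinα = 46.2
Slice 7: Δl = 2.1/cos40.7° = 2.770 m; N'_7 = 41·cos40.7° − 7·2.770 = 11.7; c'Δl = 33.79; W sinα = 26.7
Σc'Δl = 207.7 kN/m; ΣN' = 645.2 kN/m; ΣW sinα = 152.2 kN/m
Resisting = 207.7 + 645.2·tan20.8° = 207.7 + 245.1 = 452.8 kN/m
FS = 452.8 / 152.2 = 2.975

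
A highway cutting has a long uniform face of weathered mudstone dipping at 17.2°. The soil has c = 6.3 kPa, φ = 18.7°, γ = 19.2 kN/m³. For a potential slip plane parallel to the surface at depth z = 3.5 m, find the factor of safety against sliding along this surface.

For an infinite slope with a slip plane parallel to the surface (no pore pressure): FS = [c + γz cos²β tanφ] / [γz sinβ cosβ].
γz = 19.2·3.5 = 67.20 kN/m²
Numerator = 6.3 + 67.20·cos²17.2°·tan18.7° = 6.3 + 67.20·0.9126·0.3385 = 27.057 kPa
Denominator = 67.20·sin17.2°·cos17.2° = 67.20·0.2957·0.9553 = 18.983 kPa
FS = 27.057 / 18.983 = 1.425

FS = 1.43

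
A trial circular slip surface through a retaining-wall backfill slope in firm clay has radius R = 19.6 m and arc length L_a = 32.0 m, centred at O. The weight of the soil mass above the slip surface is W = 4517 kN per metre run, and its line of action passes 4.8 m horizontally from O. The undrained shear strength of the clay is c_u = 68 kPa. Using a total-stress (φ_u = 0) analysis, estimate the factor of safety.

FS = 1.97

Taking moments about the centre O, the resisting moment is provided by the undrained shear strength acting along the arc:
M_R = c_u·L_a·R = 68·32.00·19.6 = 42649.6 kN·m/m
M_D = W·d = 4517·4.8 = 21681.6 kN·m/m
FS = M_R / M_D = 42649.6 / 21681.6 = 1.967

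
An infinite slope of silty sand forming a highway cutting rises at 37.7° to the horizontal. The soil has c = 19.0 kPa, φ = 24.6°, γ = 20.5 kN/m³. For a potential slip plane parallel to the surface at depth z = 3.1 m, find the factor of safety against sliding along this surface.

FS = 1.21

For an infinite slope with a slip plane parallel to the surface (no pore pressure): FS = [c + γz cos²β tanφ] / [γz sinβ cosβ].
γz = 20.5·3.1 = 63.55 kN/m²
Numerator = 19.0 + 63.55·cos²37.7°·tan24.6° = 19.0 + 63.55·0.6260·0.4578 = 37.215 kPa
Denominator = 63.55·sin37.7°·cos37.7° = 63.55·0.6115·0.7912 = 30.749 kPa
FS = 37.215 / 30.749 = 1.210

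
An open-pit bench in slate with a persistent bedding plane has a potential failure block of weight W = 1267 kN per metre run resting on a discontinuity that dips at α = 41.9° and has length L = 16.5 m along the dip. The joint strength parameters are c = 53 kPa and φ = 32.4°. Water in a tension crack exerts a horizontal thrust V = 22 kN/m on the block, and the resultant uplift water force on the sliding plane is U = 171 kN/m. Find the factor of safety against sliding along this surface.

FS = 1.57

Resolving the block weight along and normal to the plane and applying the Mohr–Coulomb strength on the joint:
N' = W cosα − U − V sinα = 1267·cos41.9° − 171 − 22·sin41.9° = 757.4 kN/m
Driving force T = W sinα + V cosα = 1267·sin41.9° + 22·cos41.9° = 862.5 kN/m
Resisting force R = c·L + N'·tanφ = 53·16.5 + 757.4·tan32.4° = 874.5 + 480.6 = 1355.1 kN/m
FS = R / T = 1355.1 / 862.5 = 1.571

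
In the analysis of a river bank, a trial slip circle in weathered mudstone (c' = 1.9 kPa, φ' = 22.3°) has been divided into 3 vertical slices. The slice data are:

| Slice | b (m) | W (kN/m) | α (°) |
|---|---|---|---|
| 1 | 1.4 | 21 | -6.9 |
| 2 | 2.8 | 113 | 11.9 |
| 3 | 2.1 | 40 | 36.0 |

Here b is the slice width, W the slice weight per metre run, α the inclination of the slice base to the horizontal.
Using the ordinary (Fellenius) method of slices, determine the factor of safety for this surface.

FS = 1.81

Ordinary method of slices: FS = Σ[c'·Δl_i + (W_i cosα_i)·tanφ'] / Σ W_i sinα_i, with Δl_i = b_i / cosα_i.
Slice 1: Δl = 1.4/cos(-6.9°) = 1.410 m; N'_1 = 21·cos(-6.9°) = 20.8; c'Δl = 2.68; W sinα = -2.5
Slice 2: Δl = 2.8/cos11.9° = 2.861 m; N'_2 = 113·cos11.9° = 110.6; c'Δl = 5.44; W sinα = 23.3
Slice 3: Δl = 2.1/cos36.0° = 2.596 m; N'_3 = 40·cos36.0° = 32.4; c'Δl = 4.93; W sinα = 23.5
Σc'Δl = 13.0 kN/m; ΣN' = 163.8 kN/m; ΣW sinα = 44.3 kN/m
Resisting = 13.0 + 163.8·tan22.3° = 13.0 + 67.2 = 80.2 kN/m
FS = 80.2 / 44.3 = 1.811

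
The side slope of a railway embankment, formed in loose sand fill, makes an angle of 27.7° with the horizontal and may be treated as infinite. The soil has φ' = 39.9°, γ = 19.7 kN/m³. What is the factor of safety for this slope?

For a dry cohesionless infinite slope the factor of safety is FS = tanφ' / tanβ.
FS = tan39.9° / tan27.7° = 0.8361 / 0.5250 = 1.593

FS = 1.59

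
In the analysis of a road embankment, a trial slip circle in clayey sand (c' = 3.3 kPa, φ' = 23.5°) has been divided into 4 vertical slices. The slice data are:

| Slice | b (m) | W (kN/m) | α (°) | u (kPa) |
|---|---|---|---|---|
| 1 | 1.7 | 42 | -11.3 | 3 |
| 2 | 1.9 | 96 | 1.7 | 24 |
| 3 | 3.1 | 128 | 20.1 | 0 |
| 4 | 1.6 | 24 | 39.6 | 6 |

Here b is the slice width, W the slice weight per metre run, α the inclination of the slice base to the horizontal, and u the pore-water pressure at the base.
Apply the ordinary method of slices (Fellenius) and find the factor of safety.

Ordinary method of slices: FS = Σ[c'·Δl_i + (W_i cosα_i − u_i·Δl_i)·tanφ'] / Σ W_i sinα_i, with Δl_i = b_i / cosα_i.
Slice 1: Δl = 1.7/cos(-11.3°) = 1.734 m; N'_1 = 42·cos(-11.3°) − 3·1.734 = 36.0; c'Δl = 5.72; W sinα = -8.2
Slice 2: Δl = 1.9/cos1.7° = 1.901 m; N'_2 = 96·cos1.7° − 24·1.901 = 50.3; c'Δl = 6.27; W sinα = 2.8
Slice 3: Δl = 3.1/cos20.1° = 3.301 m; N'_3 = 128·cos20.1° − 0·3.301 = 120.2; c'Δl = 10.89; W sinα = 44.0
Slice 4: Δl = 1.6/cos39.6° = 2.077 m; N'_4 = 24·cos39.6° − 6·2.077 = 6.0; c'Δl = 6.85; W sinα = 15.3
Σc'Δl = 29.7 kN/m; ΣN' = 212.6 kN/m; ΣW sinα = 53.9 kN/m
Resisting = 29.7 + 212.6·tan23.5° = 29.7 + 92.4 = 122.2 kN/m
FS = 122.2 / 53.9 = 2.266

FS = 2.27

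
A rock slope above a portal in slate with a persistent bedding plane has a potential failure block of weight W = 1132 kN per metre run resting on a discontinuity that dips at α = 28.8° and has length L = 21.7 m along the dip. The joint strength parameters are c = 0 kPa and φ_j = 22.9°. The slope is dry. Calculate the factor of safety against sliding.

Resolving the block weight along and normal to the plane and applying the Mohr–Coulomb strength on the joint:
N' = W cosα = 1132·cos28.8° = 992.0 kN/m
Driving force T = W sinα = 1132·sin28.8° = 545.3 kN/m
Resisting force R = c·L + N'·tanφ_j = 0·21.7 + 992.0·tan22.9° = 0.0 + 419.0 = 419.0 kN/m
FS = R / T = 419.0 / 545.3 = 0.768

FS = 0.77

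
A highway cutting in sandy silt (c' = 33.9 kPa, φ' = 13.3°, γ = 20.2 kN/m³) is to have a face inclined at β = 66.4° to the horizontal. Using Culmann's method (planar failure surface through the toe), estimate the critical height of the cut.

Culmann's analysis gives the critical failure plane at α_cr = (β + φ')/2 = (66.4 + 13.3)/2 = 39.9°, and the critical height
H_c = (4c'/γ) · sinβ cosφ' / [1 − cos(β − φ')]
    = (4·33.9/20.2) · sin66.4°·cos13.3° / [1 − cos(53.1°)]
    = 6.713 · 0.9164·0.9732 / [1 − 0.6004]
    = 6.713 · 0.8918 / 0.3996
    = 14.98 m

H_c = 14.98 m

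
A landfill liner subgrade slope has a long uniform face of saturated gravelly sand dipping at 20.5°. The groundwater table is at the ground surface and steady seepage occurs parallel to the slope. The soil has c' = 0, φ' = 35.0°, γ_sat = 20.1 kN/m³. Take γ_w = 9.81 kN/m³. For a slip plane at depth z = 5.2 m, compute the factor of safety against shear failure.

FS = 0.96

With seepage parallel to the slope and the water table at the surface, the effective normal stress on the slip plane uses the buoyant unit weight γ' = γ_sat − γ_w while the driving shear stress uses γ_sat:
FS = [c' + γ' z cos²β tanφ'] / [γ_sat z sinβ cosβ]
(For c' = 0 this reduces to FS = (γ'/γ_sat)·tanφ'/tanβ.)
γ' = 20.1 − 9.81 = 10.29 kN/m³
Numerator = 0.0 + 10.29·5.2·cos²20.5°·tan35.0° = 0.0 + 10.29·5.2·0.8774·0.7002 = 32.872 kPa
Denominator = 20.1·5.2·sin20.5°·cos20.5° = 20.1·5.2·0.3502·0.9367 = 34.286 kPa
FS = 32.872 / 34.286 = 0.959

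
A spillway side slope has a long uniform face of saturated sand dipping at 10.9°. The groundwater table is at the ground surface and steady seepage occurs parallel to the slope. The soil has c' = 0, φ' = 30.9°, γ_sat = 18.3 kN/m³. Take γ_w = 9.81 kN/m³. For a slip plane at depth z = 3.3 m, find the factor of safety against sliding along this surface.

FS = 1.44

With seepage parallel to the slope and the water table at the surface, the effective normal stress on the slip plane uses the buoyant unit weight γ' = γ_sat − γ_w while the driving shear stress uses γ_sat:
FS = [c' + γ' z cos²β tanφ'] / [γ_sat z sinβ cosβ]
(For c' = 0 this reduces to FS = (γ'/γ_sat)·tanφ'/tanβ.)
γ' = 18.3 − 9.81 = 8.49 kN/m³
Numerator = 0.0 + 8.49·3.3·cos²10.9°·tan30.9° = 0.0 + 8.49·3.3·0.9642·0.5985 = 16.168 kPa
Denominator = 18.3·3.3·sin10.9°·cos10.9° = 18.3·3.3·0.1891·0.9820 = 11.213 kPa
FS = 16.168 / 11.213 = 1.442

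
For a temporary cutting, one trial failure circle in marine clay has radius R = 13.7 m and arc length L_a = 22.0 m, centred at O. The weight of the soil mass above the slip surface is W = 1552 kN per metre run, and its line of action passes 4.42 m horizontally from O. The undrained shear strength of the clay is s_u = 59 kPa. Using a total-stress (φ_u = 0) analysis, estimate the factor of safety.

FS = 2.59

Taking moments about the centre O, the resisting moment is provided by the undrained shear strength acting along the arc:
M_R = s_u·L_a·R = 59·22.00·13.7 = 17782.6 kN·m/m
M_D = W·d = 1552·4.42 = 6859.8 kN·m/m
FS = M_R / M_D = 17782.6 / 6859.8 = 2.592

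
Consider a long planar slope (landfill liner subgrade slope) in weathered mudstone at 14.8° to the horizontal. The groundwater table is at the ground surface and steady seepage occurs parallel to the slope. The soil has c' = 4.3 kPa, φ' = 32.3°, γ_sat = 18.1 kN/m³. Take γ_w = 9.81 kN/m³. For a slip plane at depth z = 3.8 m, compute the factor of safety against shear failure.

With seepage parallel to the slope and the water table at the surface, the effective normal stress on the slip plane uses the buoyant unit weight γ' = γ_sat − γ_w while the driving shear stress uses γ_sat:
FS = [c' + γ' z cos²β tanφ'] / [γ_sat z sinβ cosβ]
γ' = 18.1 − 9.81 = 8.29 kN/m³
Numerator = 4.3 + 8.29·3.8·cos²14.8°·tan32.3° = 4.3 + 8.29·3.8·0.9347·0.6322 = 22.915 kPa
Denominator = 18.1·3.8·sin14.8°·cos14.8° = 18.1·3.8·0.2554·0.9668 = 16.987 kPa
FS = 22.915 / 16.987 = 1.349

FS = 1.35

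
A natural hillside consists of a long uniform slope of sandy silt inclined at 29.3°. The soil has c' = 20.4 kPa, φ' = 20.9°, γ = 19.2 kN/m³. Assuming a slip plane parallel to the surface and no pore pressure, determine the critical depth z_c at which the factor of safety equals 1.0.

z_c = 7.79 m

Setting FS = 1.00 in FS = [c' + γz cos²β tanφ'] / [γz sinβ cosβ] and solving for z:
z = c' / [γ cosβ (FS·sinβ − cosβ·tanφ')]
  = 20.4 / [19.2·cos29.3°·(1.00·sin29.3° − cos29.3°·tan20.9°)]
  = 20.4 / [19.2·0.8721·(1.00·0.4894 − 0.8721·0.3819)]
  = 20.4 / 2.6182 = 7.791 m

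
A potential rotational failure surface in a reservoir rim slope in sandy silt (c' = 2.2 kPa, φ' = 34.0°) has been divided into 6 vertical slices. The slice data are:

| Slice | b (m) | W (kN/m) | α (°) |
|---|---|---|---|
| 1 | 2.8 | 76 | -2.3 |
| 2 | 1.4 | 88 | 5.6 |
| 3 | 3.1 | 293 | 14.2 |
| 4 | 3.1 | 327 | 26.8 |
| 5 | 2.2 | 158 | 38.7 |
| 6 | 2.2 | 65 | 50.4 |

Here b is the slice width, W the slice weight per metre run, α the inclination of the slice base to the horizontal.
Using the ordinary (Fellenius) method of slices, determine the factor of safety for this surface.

FS = 1.73

Ordinary method of slices: FS = Σ[c'·Δl_i + (W_i cosα_i)·tanφ'] / Σ W_i sinα_i, with Δl_i = b_i / cosα_i.
Slice 1: Δl = 2.8/cos(-2.3°) = 2.802 m; N'_1 = 76·cos(-2.3°) = 75.9; c'Δl = 6.16; W sinα = -3.1
Slice 2: Δl = 1.4/cos5.6° = 1.407 m; N'_2 = 88·cos5.6° = 87.6; c'Δl = 3.09; W sinα = 8.6
Slice 3: Δl = 3.1/cos14.2° = 3.198 m; N'_3 = 293·cos14.2° = 284.0; c'Δl = 7.03; W sinα = 71.9
Slice 4: Δl = 3.1/cos26.8° = 3.473 m; N'_4 = 327·cos26.8° = 291.9; c'Δl = 7.64; W sinα = 147.4
Slice 5: Δl = 2.2/cos38.7° = 2.819 m; N'_5 = 158·cos38.7° = 123.3; c'Δl = 6.20; W sinα = 98.8
Slice 6: Δl = 2.2/cos50.4° = 3.451 m; N'_6 = 65·cos50.4° = 41.4; c'Δl = 7.59; W sinα = 50.1
Σc'Δl = 37.7 kN/m; ΣN' = 904.2 kN/m; ΣW sinα = 373.7 kN/m
Resisting = 37.7 + 904.2·tan34.0° = 37.7 + 609.9 = 647.6 kN/m
FS = 647.6 / 373.7 = 1.733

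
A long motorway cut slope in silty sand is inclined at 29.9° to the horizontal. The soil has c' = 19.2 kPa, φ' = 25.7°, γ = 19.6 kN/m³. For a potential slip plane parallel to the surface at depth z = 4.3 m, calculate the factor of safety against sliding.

For an infinite slope with a slip plane parallel to the surface (no pore pressure): FS = [c' + γz cos²β tanφ'] / [γz sinβ cosβ].
γz = 19.6·4.3 = 84.28 kN/m²
Numerator = 19.2 + 84.28·cos²29.9°·tan25.7° = 19.2 + 84.28·0.7515·0.4813 = 49.682 kPa
Denominator = 84.28·sin29.9°·cos29.9° = 84.28·0.4985·0.8669 = 36.421 kPa
FS = 49.682 / 36.421 = 1.364

FS = 1.36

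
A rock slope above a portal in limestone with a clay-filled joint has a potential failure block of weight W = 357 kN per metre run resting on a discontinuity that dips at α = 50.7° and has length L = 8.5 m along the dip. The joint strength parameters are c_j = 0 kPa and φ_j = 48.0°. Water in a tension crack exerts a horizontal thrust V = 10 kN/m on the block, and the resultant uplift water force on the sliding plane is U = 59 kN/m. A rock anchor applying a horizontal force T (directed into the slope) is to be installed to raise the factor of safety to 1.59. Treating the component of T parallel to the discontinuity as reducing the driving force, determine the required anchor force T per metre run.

T = 146 kN/m

Resolving forces along and normal to the sliding plane, with the horizontal anchor force T adding T·sinα to the effective normal force and T·cosα acting up the plane against the driving force:
FS = [c_jL + (W cosα − U − V sinα + T sinα) tanφ_j] / [W sinα + V cosα − T cosα]
Without the anchor: N' = 159.4 kN/m, driving T_d = 282.6 kN/m, resisting R = 0·8.5 + 159.4·tan48.0° = 177.0 kN/m, FS = 0.63.
Setting FS = 1.59 and solving for T:
1.59·(282.6 − T cos50.7°) = 177.0 + T sin50.7°·tan48.0°
T·(sin50.7°·tan48.0° + 1.59·cos50.7°) = 1.59·282.6 − 177.0
T·(0.7738·1.1106 + 1.59·0.6334) = 449.3 − 177.0 = 272.3
T·1.8665 = 272.3
T = 145.9 kN/m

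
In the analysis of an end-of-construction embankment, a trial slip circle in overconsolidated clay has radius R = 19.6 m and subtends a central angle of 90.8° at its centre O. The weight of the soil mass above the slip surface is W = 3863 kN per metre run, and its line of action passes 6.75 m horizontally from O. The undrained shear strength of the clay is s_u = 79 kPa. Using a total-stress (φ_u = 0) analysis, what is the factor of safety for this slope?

FS = 1.84

Taking moments about the centre O, the resisting moment is provided by the undrained shear strength acting along the arc:
Arc length L_a = R·θ = 19.6·(90.8°·π/180) = 19.6·1.5848 = 31.06 m
M_R = s_u·L_a·R = 79·31.06·19.6 = 48095.3 kN·m/m
M_D = W·d = 3863·6.75 = 26075.2 kN·m/m
FS = M_R / M_D = 48095.3 / 26075.2 = 1.844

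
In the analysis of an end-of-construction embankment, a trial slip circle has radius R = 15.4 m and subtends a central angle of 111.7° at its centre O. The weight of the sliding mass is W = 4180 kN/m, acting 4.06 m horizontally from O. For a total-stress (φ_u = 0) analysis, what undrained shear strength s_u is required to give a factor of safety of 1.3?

s_u = 47.7 kPa

FS = s_u·L_a·R / (W·d), so s_u = FS·W·d / (L_a·R).
Arc length L_a = R·θ = 15.4·(111.7°·π/180) = 15.4·1.9495 = 30.02 m
s_u = 1.3·4180·4.06 / (30.02·15.4) = 22062.0 / 462.35 = 47.72 kPa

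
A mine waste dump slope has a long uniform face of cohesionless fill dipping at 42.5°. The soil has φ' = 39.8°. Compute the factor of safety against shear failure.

FS = 0.91

For a dry cohesionless infinite slope the factor of safety is FS = tanφ' / tanβ.
FS = tan39.8° / tan42.5° = 0.8332 / 0.9163 = 0.909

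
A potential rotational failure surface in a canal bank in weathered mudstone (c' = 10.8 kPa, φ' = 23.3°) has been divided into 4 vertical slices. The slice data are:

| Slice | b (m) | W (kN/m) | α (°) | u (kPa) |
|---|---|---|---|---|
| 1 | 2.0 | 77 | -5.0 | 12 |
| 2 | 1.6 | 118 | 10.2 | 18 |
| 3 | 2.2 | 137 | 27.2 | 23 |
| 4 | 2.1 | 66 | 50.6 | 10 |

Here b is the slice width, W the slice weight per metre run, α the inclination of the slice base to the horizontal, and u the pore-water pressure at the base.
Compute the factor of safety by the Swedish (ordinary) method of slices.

Ordinary method of slices: FS = Σ[c'·Δl_i + (W_i cosα_i − u_i·Δl_i)·tanφ'] / Σ W_i sinα_i, with Δl_i = b_i / cosα_i.
Slice 1: Δl = 2.0/cos(-5.0°) = 2.008 m; N'_1 = 77·cos(-5.0°) − 12·2.008 = 52.6; c'Δl = 21.68; W sinα = -6.7
Slice 2: Δl = 1.6/cos10.2° = 1.626 m; N'_2 = 118·cos10.2° − 18·1.626 = 86.9; c'Δl = 17.56; W sinα = 20.9
Slice 3: Δl = 2.2/cos27.2° = 2.474 m; N'_3 = 137·cos27.2° − 23·2.474 = 65.0; c'Δl = 26.71; W sinα = 62.6
Slice 4: Δl = 2.1/cos50.6° = 3.308 m; N'_4 = 66·cos50.6° − 10·3.308 = 8.8; c'Δl = 35.73; W sinα = 51.0
Σc'Δl = 101.7 kN/m; ΣN' = 213.3 kN/m; ΣW sinα = 127.8 kN/m
Resisting = 101.7 + 213.3·tan23.3° = 101.7 + 91.8 = 193.5 kN/m
FS = 193.5 / 127.8 = 1.514

FS = 1.51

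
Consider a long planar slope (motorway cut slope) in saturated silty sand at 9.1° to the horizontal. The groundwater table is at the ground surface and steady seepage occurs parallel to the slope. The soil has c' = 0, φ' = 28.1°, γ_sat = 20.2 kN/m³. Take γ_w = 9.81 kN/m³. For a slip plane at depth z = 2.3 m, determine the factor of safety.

With seepage parallel to the slope and the water table at the surface, the effective normal stress on the slip plane uses the buoyant unit weight γ' = γ_sat − γ_w while the driving shear stress uses γ_sat:
FS = [c' + γ' z cos²β tanφ'] / [γ_sat z sinβ cosβ]
(For c' = 0 this reduces to FS = (γ'/γ_sat)·tanφ'/tanβ.)
γ' = 20.2 − 9.81 = 10.39 kN/m³
Numerator = 0.0 + 10.39·2.3·cos²9.1°·tan28.1° = 0.0 + 10.39·2.3·0.9750·0.5340 = 12.441 kPa
Denominator = 20.2·2.3·sin9.1°·cos9.1° = 20.2·2.3·0.1582·0.9874 = 7.256 kPa
FS = 12.441 / 7.256 = 1.715

FS = 1.71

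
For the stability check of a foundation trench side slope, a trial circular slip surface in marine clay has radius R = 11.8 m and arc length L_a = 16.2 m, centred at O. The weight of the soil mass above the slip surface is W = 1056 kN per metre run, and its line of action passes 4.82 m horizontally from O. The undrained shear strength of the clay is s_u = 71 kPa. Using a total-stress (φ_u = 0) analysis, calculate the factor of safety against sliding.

Taking moments about the centre O, the resisting moment is provided by the undrained shear strength acting along the arc:
M_R = s_u·L_a·R = 71·16.20·11.8 = 13572.4 kN·m/m
M_D = W·d = 1056·4.82 = 5089.9 kN·m/m
FS = M_R / M_D = 13572.4 / 5089.9 = 2.667

FS = 2.67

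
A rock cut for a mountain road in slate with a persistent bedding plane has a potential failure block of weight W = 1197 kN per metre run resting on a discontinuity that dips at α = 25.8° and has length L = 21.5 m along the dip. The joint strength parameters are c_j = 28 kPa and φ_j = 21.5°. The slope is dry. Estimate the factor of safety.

FS = 1.97

Resolving the block weight along and normal to the plane and applying the Mohr–Coulomb strength on the joint:
N' = W cosα = 1197·cos25.8° = 1077.7 kN/m
Driving force T = W sinα = 1197·sin25.8° = 521.0 kN/m
Resisting force R = c_j·L + N'·tanφ_j = 28·21.5 + 1077.7·tan21.5° = 602.0 + 424.5 = 1026.5 kN/m
FS = R / T = 1026.5 / 521.0 = 1.970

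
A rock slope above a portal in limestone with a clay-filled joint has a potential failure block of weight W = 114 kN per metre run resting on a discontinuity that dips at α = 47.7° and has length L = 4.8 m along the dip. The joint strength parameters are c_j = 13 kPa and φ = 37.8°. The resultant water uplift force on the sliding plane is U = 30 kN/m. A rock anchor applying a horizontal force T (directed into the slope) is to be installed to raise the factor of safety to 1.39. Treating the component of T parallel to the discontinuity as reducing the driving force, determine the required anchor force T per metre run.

T = 12 kN/m

Resolving forces along and normal to the sliding plane, with the horizontal anchor force T adding T·sinα to the effective normal force and T·cosα acting up the plane against the driving force:
FS = [c_jL + (W cosα − U + T sinα) tanφ] / [W sinα − T cosα]
Without the anchor: N' = 46.7 kN/m, driving T_d = 84.3 kN/m, resisting R = 13·4.8 + 46.7·tan37.8° = 98.6 kN/m, FS = 1.17.
Setting FS = 1.39 and solving for T:
1.39·(84.3 − T cos47.7°) = 98.6 + T sin47.7°·tan37.8°
T·(sin47.7°·tan37.8° + 1.39·cos47.7°) = 1.39·84.3 − 98.6
T·(0.7396·0.7757 + 1.39·0.6730) = 117.2 − 98.6 = 18.6
T·1.5092 = 18.6
T = 12.3 kN/m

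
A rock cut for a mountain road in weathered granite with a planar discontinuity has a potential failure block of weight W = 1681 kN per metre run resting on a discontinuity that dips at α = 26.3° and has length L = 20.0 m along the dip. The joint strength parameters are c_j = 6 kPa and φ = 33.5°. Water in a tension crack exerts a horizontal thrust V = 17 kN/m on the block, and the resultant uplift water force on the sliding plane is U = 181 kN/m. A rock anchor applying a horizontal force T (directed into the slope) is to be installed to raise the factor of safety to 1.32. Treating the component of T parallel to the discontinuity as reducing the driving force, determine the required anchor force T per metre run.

T = 7 kN/m

Resolving forces along and normal to the sliding plane, with the horizontal anchor force T adding T·sinα to the effective normal force and T·cosα acting up the plane against the driving force:
FS = [c_jL + (W cosα − U − V sinα + T sinα) tanφ] / [W sinα + V cosα − T cosα]
Without the anchor: N' = 1318.5 kN/m, driving T_d = 760.0 kN/m, resisting R = 6·20.0 + 1318.5·tan33.5° = 992.7 kN/m, FS = 1.31.
Setting FS = 1.32 and solving for T:
1.32·(760.0 − T cos26.3°) = 992.7 + T sin26.3°·tan33.5°
T·(sin26.3°·tan33.5° + 1.32·cos26.3°) = 1.32·760.0 − 992.7
T·(0.4431·0.6619 + 1.32·0.8965) = 1003.3 − 992.7 = 10.6
T·1.4766 = 10.6
T = 7.2 kN/m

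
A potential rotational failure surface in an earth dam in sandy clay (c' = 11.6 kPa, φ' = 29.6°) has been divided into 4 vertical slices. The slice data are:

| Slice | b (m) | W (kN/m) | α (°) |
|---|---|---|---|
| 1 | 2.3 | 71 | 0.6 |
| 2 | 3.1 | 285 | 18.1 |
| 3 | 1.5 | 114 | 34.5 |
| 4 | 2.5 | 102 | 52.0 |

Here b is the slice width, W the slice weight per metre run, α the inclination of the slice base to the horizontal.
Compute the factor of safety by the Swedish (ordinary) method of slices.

Ordinary method of slices: FS = Σ[c'·Δl_i + (W_i cosα_i)·tanφ'] / Σ W_i sinα_i, with Δl_i = b_i / cosα_i.
Slice 1: Δl = 2.3/cos0.6° = 2.300 m; N'_1 = 71·cos0.6° = 71.0; c'Δl = 26.68; W sinα = 0.7
Slice 2: Δl = 3.1/cos18.1° = 3.261 m; N'_2 = 285·cos18.1° = 270.9; c'Δl = 37.83; W sinα = 88.5
Slice 3: Δl = 1.5/cos34.5° = 1.820 m; N'_3 = 114·cos34.5° = 94.0; c'Δl = 21.11; W sinα = 64.6
Slice 4: Δl = 2.5/cos52.0° = 4.061 m; N'_4 = 102·cos52.0° = 62.8; c'Δl = 47.10; W sinα = 80.4
Σc'Δl = 132.7 kN/m; ΣN' = 498.6 kN/m; ΣW sinα = 234.2 kN/m
Resisting = 132.7 + 498.6·tan29.6° = 132.7 + 283.3 = 416.0 kN/m
FS = 416.0 / 234.2 = 1.776

FS = 1.78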